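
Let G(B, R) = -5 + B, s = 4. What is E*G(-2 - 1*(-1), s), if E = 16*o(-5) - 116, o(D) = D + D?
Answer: 1656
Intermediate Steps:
o(D) = 2*D
E = -276 (E = 16*(2*(-5)) - 116 = 16*(-10) - 116 = -160 - 116 = -276)
E*G(-2 - 1*(-1), s) = -276*(-5 + (-2 - 1*(-1))) = -276*(-5 + (-2 + 1)) = -276*(-5 - 1) = -276*(-6) = 1656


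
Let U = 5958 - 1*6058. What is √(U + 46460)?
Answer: 2*√11590 ≈ 215.31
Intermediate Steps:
U = -100 (U = 5958 - 6058 = -100)
√(U + 46460) = √(-100 + 46460) = √46360 = 2*√11590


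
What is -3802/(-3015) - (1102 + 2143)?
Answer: -9779873/3015 ≈ -3243.7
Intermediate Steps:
-3802/(-3015) - (1102 + 2143) = -3802*(-1/3015) - 1*3245 = 3802/3015 - 3245 = -9779873/3015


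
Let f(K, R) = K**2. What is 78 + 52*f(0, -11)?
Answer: 78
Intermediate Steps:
78 + 52*f(0, -11) = 78 + 52*0**2 = 78 + 52*0 = 78 + 0 = 78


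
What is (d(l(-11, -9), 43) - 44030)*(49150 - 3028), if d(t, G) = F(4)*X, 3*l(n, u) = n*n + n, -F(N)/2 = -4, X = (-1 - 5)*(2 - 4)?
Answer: -2026323948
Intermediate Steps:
X = 12 (X = -6*(-2) = 12)
F(N) = 8 (F(N) = -2*(-4) = 8)
l(n, u) = n/3 + n²/3 (l(n, u) = (n*n + n)/3 = (n² + n)/3 = (n + n²)/3 = n/3 + n²/3)
d(t, G) = 96 (d(t, G) = 8*12 = 96)
(d(l(-11, -9), 43) - 44030)*(49150 - 3028) = (96 - 44030)*(49150 - 3028) = -43934*46122 = -2026323948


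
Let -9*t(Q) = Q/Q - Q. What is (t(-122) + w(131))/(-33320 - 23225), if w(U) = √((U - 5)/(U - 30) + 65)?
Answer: 41/169635 - √675791/5711045 ≈ 9.7752e-5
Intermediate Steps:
w(U) = √(65 + (-5 + U)/(-30 + U)) (w(U) = √((-5 + U)/(-30 + U) + 65) = √(65 + (-5 + U)/(-30 + U)))
t(Q) = -⅑ + Q/9 (t(Q) = -(Q/Q - Q)/9 = -(1 - Q)/9 = -⅑ + Q/9)
(t(-122) + w(131))/(-33320 - 23225) = ((-⅑ + (⅑)*(-122)) + √((-1955 + 66*131)/(-30 + 131)))/(-33320 - 23225) = ((-⅑ - 122/9) + √((-1955 + 8646)/101))/(-56545) = (-41/3 + √((1/101)*6691))*(-1/56545) = (-41/3 + √(6691/101))*(-1/56545) = (-41/3 + √675791/101)*(-1/56545) = 41/169635 - √675791/5711045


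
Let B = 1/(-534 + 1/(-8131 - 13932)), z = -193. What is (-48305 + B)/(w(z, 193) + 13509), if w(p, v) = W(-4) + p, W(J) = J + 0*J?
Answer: -284556143589/78418615808 ≈ -3.6287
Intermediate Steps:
W(J) = J (W(J) = J + 0 = J)
w(p, v) = -4 + p
B = -22063/11781643 (B = 1/(-534 + 1/(-22063)) = 1/(-534 - 1/22063) = 1/(-11781643/22063) = -22063/11781643 ≈ -0.0018727)
(-48305 + B)/(w(z, 193) + 13509) = (-48305 - 22063/11781643)/((-4 - 193) + 13509) = -569112287178/(11781643*(-197 + 13509)) = -569112287178/11781643/13312 = -569112287178/11781643*1/13312 = -284556143589/78418615808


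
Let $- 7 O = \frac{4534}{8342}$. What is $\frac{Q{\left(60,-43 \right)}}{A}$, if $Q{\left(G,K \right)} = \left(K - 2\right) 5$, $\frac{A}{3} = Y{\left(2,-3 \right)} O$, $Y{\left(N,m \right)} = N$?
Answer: $\frac{2189775}{4534} \approx 482.97$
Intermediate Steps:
$O = - \frac{2267}{29197}$ ($O = - \frac{4534 \cdot \frac{1}{8342}}{7} = \left(- \frac{1}{7}\right) \frac{2267}{4171} = - \frac{2267}{29197} \approx -0.077645$)
$A = - \frac{13602}{29197}$ ($A = 3 \cdot 2 \left(- \frac{2267}{29197}\right) = 3 \left(- \frac{4534}{29197}\right) = - \frac{13602}{29197} \approx -0.46587$)
$Q{\left(G,K \right)} = -10 + 5 K$ ($Q{\left(G,K \right)} = \left(-2 + K\right) 5 = -10 + 5 K$)
$\frac{Q{\left(60,-43 \right)}}{A} = \frac{-10 + 5 \left(-43\right)}{- \frac{13602}{29197}} = \left(-10 - 215\right) \left(- \frac{29197}{13602}\right) = \left(-225\right) \left(- \frac{29197}{13602}\right) = \frac{2189775}{4534}$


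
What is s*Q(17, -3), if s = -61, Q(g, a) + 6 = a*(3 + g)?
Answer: 4026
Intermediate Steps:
Q(g, a) = -6 + a*(3 + g)
s*Q(17, -3) = -61*(-6 + 3*(-3) - 3*17) = -61*(-6 - 9 - 51) = -61*(-66) = 4026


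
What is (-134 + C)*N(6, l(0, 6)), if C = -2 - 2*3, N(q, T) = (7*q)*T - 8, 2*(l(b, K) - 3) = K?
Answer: -34648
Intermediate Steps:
l(b, K) = 3 + K/2
N(q, T) = -8 + 7*T*q (N(q, T) = 7*T*q - 8 = -8 + 7*T*q)
C = -8 (C = -2 - 6 = -8)
(-134 + C)*N(6, l(0, 6)) = (-134 - 8)*(-8 + 7*(3 + (½)*6)*6) = -142*(-8 + 7*(3 + 3)*6) = -142*(-8 + 7*6*6) = -142*(-8 + 252) = -142*244 = -34648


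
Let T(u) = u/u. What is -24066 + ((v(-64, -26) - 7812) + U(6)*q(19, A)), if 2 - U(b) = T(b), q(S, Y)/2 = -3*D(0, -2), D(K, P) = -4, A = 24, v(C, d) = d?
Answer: -31880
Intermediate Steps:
T(u) = 1
q(S, Y) = 24 (q(S, Y) = 2*(-3*(-4)) = 2*12 = 24)
U(b) = 1 (U(b) = 2 - 1*1 = 2 - 1 = 1)
-24066 + ((v(-64, -26) - 7812) + U(6)*q(19, A)) = -24066 + ((-26 - 7812) + 1*24) = -24066 + (-7838 + 24) = -24066 - 7814 = -31880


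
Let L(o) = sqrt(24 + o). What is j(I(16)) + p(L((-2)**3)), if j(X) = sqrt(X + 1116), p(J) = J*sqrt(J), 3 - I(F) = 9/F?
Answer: 8 + sqrt(17895)/4 ≈ 41.443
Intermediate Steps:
I(F) = 3 - 9/F
p(J) = J**(3/2)
j(X) = sqrt(1116 + X)
j(I(16)) + p(L((-2)**3)) = sqrt(1116 + (3 - 9/16)) + (sqrt(24 + (-2)**3))**(3/2) = sqrt(1116 + (3 - 9*1/16)) + (sqrt(24 - 8))**(3/2) = sqrt(1116 + (3 - 9/16)) + (sqrt(16))**(3/2) = sqrt(1116 + 39/16) + 4**(3/2) = sqrt(17895/16) + 8 = sqrt(17895)/4 + 8 = 8 + sqrt(17895)/4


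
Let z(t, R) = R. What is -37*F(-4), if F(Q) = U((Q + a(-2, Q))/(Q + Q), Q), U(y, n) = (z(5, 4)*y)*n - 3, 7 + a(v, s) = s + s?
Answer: 1517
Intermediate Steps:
a(v, s) = -7 + 2*s (a(v, s) = -7 + (s + s) = -7 + 2*s)
U(y, n) = -3 + 4*n*y (U(y, n) = (4*y)*n - 3 = 4*n*y - 3 = -3 + 4*n*y)
F(Q) = -17 + 6*Q (F(Q) = -3 + 4*Q*((Q + (-7 + 2*Q))/(Q + Q)) = -3 + 4*Q*((-7 + 3*Q)/((2*Q))) = -3 + 4*Q*((-7 + 3*Q)*(1/(2*Q))) = -3 + 4*Q*((-7 + 3*Q)/(2*Q)) = -3 + (-14 + 6*Q) = -17 + 6*Q)
-37*F(-4) = -37*(-17 + 6*(-4)) = -37*(-17 - 24) = -37*(-41) = 1517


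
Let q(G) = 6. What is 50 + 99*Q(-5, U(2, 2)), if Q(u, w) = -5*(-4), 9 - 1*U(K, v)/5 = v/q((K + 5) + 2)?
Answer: 2030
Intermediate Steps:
U(K, v) = 45 - 5*v/6
Q(u, w) = 20
50 + 99*Q(-5, U(2, 2)) = 50 + 99*20 = 50 + 1980 = 2030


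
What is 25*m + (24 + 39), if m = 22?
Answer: 613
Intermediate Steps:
25*m + (24 + 39) = 25*22 + (24 + 39) = 550 + 63 = 613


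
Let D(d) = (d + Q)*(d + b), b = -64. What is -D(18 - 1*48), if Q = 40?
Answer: 940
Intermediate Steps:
D(d) = (-64 + d)*(40 + d) (D(d) = (d + 40)*(d - 64) = (40 + d)*(-64 + d) = (-64 + d)*(40 + d))
-D(18 - 1*48) = -(-2560 + (18 - 1*48)**2 - 24*(18 - 1*48)) = -(-2560 + (18 - 48)**2 - 24*(18 - 48)) = -(-2560 + (-30)**2 - 24*(-30)) = -(-2560 + 900 + 720) = -1*(-940) = 940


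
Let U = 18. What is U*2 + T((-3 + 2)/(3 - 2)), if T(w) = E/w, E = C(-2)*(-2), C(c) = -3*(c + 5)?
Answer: 18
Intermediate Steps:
C(c) = -15 - 3*c (C(c) = -3*(5 + c) = -15 - 3*c)
E = 18 (E = (-15 - 3*(-2))*(-2) = (-15 + 6)*(-2) = -9*(-2) = 18)
T(w) = 18/w
U*2 + T((-3 + 2)/(3 - 2)) = 18*2 + 18/(((-3 + 2)/(3 - 2))) = 36 + 18/((-1/1)) = 36 + 18/((-1*1)) = 36 + 18/(-1) = 36 + 18*(-1) = 36 - 18 = 18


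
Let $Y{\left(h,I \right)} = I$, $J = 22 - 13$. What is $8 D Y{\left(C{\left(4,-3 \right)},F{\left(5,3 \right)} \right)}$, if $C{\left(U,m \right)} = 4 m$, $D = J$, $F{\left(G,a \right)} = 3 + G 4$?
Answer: $1656$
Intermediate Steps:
$F{\left(G,a \right)} = 3 + 4 G$
$J = 9$ ($J = 22 - 13 = 9$)
$D = 9$
$8 D Y{\left(C{\left(4,-3 \right)},F{\left(5,3 \right)} \right)} = 8 \cdot 9 \left(3 + 4 \cdot 5\right) = 72 \left(3 + 20\right) = 72 \cdot 23 = 1656$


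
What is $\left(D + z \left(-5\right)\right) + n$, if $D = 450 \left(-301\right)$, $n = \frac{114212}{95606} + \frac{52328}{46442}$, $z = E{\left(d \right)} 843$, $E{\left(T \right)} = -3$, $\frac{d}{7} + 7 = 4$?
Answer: $- \frac{19473583235371}{158576209} \approx -1.228 \cdot 10^{5}$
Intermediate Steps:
$d = -21$ ($d = -49 + 7 \cdot 4 = -49 + 28 = -21$)
$z = -2529$ ($z = \left(-3\right) 843 = -2529$)
$n = \frac{368110874}{158576209}$ ($n = 114212 \cdot \frac{1}{95606} + 52328 \cdot \frac{1}{46442} = \frac{8158}{6829} + \frac{26164}{23221} = \frac{368110874}{158576209} \approx 2.3214$)
$D = -135450$
$\left(D + z \left(-5\right)\right) + n = \left(-135450 - -12645\right) + \frac{368110874}{158576209} = \left(-135450 + 12645\right) + \frac{368110874}{158576209} = -122805 + \frac{368110874}{158576209} = - \frac{19473583235371}{158576209}$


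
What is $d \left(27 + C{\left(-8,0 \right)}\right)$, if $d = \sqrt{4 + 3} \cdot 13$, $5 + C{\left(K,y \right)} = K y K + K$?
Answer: $182 \sqrt{7} \approx 481.53$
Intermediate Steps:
$C{\left(K,y \right)} = -5 + K + y K^{2}$ ($C{\left(K,y \right)} = -5 + \left(K y K + K\right) = -5 + \left(y K^{2} + K\right) = -5 + \left(K + y K^{2}\right) = -5 + K + y K^{2}$)
$d = 13 \sqrt{7}$ ($d = \sqrt{7} \cdot 13 = 13 \sqrt{7} \approx 34.395$)
$d \left(27 + C{\left(-8,0 \right)}\right) = 13 \sqrt{7} \left(27 - 13\right) = 13 \sqrt{7} \cdot 14 = 182 \sqrt{7}$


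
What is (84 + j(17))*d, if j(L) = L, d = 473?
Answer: 47773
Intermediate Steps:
(84 + j(17))*d = (84 + 17)*473 = 101*473 = 47773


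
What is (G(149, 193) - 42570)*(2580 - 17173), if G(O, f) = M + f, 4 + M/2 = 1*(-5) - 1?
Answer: 618699421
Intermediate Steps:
M = -20 (M = -8 + 2*(1*(-5) - 1) = -8 + 2*(-5 - 1) = -8 + 2*(-6) = -8 - 12 = -20)
G(O, f) = -20 + f
(G(149, 193) - 42570)*(2580 - 17173) = ((-20 + 193) - 42570)*(2580 - 17173) = (173 - 42570)*(-14593) = -42397*(-14593) = 618699421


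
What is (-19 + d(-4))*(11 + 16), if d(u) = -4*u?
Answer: -81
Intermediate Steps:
(-19 + d(-4))*(11 + 16) = (-19 - 4*(-4))*(11 + 16) = (-19 + 16)*27 = -3*27 = -81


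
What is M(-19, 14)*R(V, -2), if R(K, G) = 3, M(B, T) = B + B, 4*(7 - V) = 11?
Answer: -114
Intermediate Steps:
V = 17/4 (V = 7 - ¼*11 = 7 - 11/4 = 17/4 ≈ 4.2500)
M(B, T) = 2*B
M(-19, 14)*R(V, -2) = (2*(-19))*3 = -38*3 = -114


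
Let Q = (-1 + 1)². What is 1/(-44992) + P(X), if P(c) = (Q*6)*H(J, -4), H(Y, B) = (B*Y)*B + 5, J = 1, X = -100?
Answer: -1/44992 ≈ -2.2226e-5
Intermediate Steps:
H(Y, B) = 5 + Y*B² (H(Y, B) = Y*B² + 5 = 5 + Y*B²)
Q = 0 (Q = 0² = 0)
P(c) = 0 (P(c) = (0*6)*(5 + 1*(-4)²) = 0*(5 + 1*16) = 0*(5 + 16) = 0*21 = 0)
1/(-44992) + P(X) = 1/(-44992) + 0 = -1/44992 + 0 = -1/44992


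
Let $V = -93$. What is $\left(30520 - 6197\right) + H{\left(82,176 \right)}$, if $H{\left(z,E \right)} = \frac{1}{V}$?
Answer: $\frac{2262038}{93} \approx 24323.0$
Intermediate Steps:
$H{\left(z,E \right)} = - \frac{1}{93}$ ($H{\left(z,E \right)} = \frac{1}{-93} = - \frac{1}{93}$)
$\left(30520 - 6197\right) + H{\left(82,176 \right)} = \left(30520 - 6197\right) - \frac{1}{93} = 24323 - \frac{1}{93} = \frac{2262038}{93}$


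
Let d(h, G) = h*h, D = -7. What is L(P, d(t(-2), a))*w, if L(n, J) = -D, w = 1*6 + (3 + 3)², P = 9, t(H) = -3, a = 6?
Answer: 294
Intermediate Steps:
d(h, G) = h²
w = 42 (w = 6 + 6² = 6 + 36 = 42)
L(n, J) = 7 (L(n, J) = -1*(-7) = 7)
L(P, d(t(-2), a))*w = 7*42 = 294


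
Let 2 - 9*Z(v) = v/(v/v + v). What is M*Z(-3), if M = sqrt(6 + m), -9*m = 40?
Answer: sqrt(14)/54 ≈ 0.069290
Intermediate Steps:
m = -40/9 (m = -1/9*40 = -40/9 ≈ -4.4444)
M = sqrt(14)/3 (M = sqrt(6 - 40/9) = sqrt(14/9) = sqrt(14)/3 ≈ 1.2472)
Z(v) = 2/9 - v/(9*(1 + v)) (Z(v) = 2/9 - v/(9*(v/v + v)) = 2/9 - v/(9*(1 + v)))
M*Z(-3) = (sqrt(14)/3)*((2 - 3)/(9*(1 - 3))) = (sqrt(14)/3)*((1/9)*(-1)/(-2)) = (sqrt(14)/3)*((1/9)*(-1/2)*(-1)) = (sqrt(14)/3)*(1/18) = sqrt(14)/54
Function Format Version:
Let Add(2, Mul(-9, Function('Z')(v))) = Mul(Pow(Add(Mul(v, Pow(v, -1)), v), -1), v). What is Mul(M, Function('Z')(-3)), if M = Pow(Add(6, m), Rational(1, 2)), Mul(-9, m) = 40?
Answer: Mul(Rational(1, 54), Pow(14, Rational(1, 2))) ≈ 0.069290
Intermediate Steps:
m = Rational(-40, 9) (m = Mul(Rational(-1, 9), 40) = Rational(-40, 9) ≈ -4.4444)
M = Mul(Rational(1, 3), Pow(14, Rational(1, 2))) (M = Pow(Add(6, Rational(-40, 9)), Rational(1, 2)) = Pow(Rational(14, 9), Rational(1, 2)) = Mul(Rational(1, 3), Pow(14, Rational(1, 2))) ≈ 1.2472)
Function('Z')(v) = Add(Rational(2, 9), Mul(Rational(-1, 9), v, Pow(Add(1, v), -1))) (Function('Z')(v) = Add(Rational(2, 9), Mul(Rational(-1, 9), Mul(Pow(Add(Mul(v, Pow(v, -1)), v), -1), v))) = Add(Rational(2, 9), Mul(Rational(-1, 9), Mul(Pow(Add(1, v), -1), v))) = Add(Rational(2, 9), Mul(Rational(-1, 9), Mul(v, Pow(Add(1, v), -1)))) = Add(Rational(2, 9), Mul(Rational(-1, 9), v, Pow(Add(1, v), -1))))
Mul(M, Function('Z')(-3)) = Mul(Mul(Rational(1, 3), Pow(14, Rational(1, 2))), Mul(Rational(1, 9), Pow(Add(1, -3), -1), Add(2, -3))) = Mul(Mul(Rational(1, 3), Pow(14, Rational(1, 2))), Mul(Rational(1, 9), Pow(-2, -1), -1)) = Mul(Mul(Rational(1, 3), Pow(14, Rational(1, 2))), Mul(Rational(1, 9), Rational(-1, 2), -1)) = Mul(Mul(Rational(1, 3), Pow(14, Rational(1, 2))), Rational(1, 18)) = Mul(Rational(1, 54), Pow(14, Rational(1, 2)))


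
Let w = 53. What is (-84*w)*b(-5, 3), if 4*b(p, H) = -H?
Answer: 3339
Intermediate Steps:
b(p, H) = -H/4 (b(p, H) = (-H)/4 = -H/4)
(-84*w)*b(-5, 3) = (-84*53)*(-1/4*3) = -4452*(-3/4) = 3339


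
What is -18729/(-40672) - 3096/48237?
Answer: 259170087/653965088 ≈ 0.39631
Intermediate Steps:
-18729/(-40672) - 3096/48237 = -18729*(-1/40672) - 3096*1/48237 = 18729/40672 - 1032/16079 = 259170087/653965088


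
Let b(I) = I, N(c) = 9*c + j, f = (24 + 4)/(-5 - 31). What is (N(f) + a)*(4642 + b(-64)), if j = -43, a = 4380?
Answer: 19822740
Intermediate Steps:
f = -7/9 (f = 28/(-36) = 28*(-1/36) = -7/9 ≈ -0.77778)
N(c) = -43 + 9*c (N(c) = 9*c - 43 = -43 + 9*c)
(N(f) + a)*(4642 + b(-64)) = ((-43 + 9*(-7/9)) + 4380)*(4642 - 64) = ((-43 - 7) + 4380)*4578 = (-50 + 4380)*4578 = 4330*4578 = 19822740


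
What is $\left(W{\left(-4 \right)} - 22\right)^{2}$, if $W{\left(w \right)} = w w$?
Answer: $36$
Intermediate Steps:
$W{\left(w \right)} = w^{2}$
$\left(W{\left(-4 \right)} - 22\right)^{2} = \left(\left(-4\right)^{2} - 22\right)^{2} = \left(16 - 22\right)^{2} = \left(-6\right)^{2} = 36$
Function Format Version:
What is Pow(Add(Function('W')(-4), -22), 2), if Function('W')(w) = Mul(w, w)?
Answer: 36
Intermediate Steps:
Function('W')(w) = Pow(w, 2)
Pow(Add(Function('W')(-4), -22), 2) = Pow(Add(Pow(-4, 2), -22), 2) = Pow(Add(16, -22), 2) = Pow(-6, 2) = 36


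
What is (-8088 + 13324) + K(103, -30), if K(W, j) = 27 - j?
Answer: 5293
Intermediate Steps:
(-8088 + 13324) + K(103, -30) = (-8088 + 13324) + (27 - 1*(-30)) = 5236 + (27 + 30) = 5236 + 57 = 5293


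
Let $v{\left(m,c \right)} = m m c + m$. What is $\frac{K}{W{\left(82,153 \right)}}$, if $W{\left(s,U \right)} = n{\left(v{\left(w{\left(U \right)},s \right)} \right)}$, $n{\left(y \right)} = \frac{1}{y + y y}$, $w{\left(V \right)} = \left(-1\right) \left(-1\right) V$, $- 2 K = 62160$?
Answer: $-114536496346745760$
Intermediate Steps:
$K = -31080$ ($K = \left(- \frac{1}{2}\right) 62160 = -31080$)
$w{\left(V \right)} = V$ ($w{\left(V \right)} = 1 V = V$)
$v{\left(m,c \right)} = m + c m^{2}$ ($v{\left(m,c \right)} = m^{2} c + m = c m^{2} + m = m + c m^{2}$)
$n{\left(y \right)} = \frac{1}{y + y^{2}}$
$W{\left(s,U \right)} = \frac{1}{U \left(1 + U s\right) \left(1 + U \left(1 + U s\right)\right)}$ ($W{\left(s,U \right)} = \frac{1}{U \left(1 + s U\right) \left(1 + U \left(1 + s U\right)\right)} = \frac{1}{U \left(1 + U s\right) \left(1 + U \left(1 + U s\right)\right)}$)
$\frac{K}{W{\left(82,153 \right)}} = - \frac{31080}{\frac{1}{153} \frac{1}{1 + 153 \cdot 82} \frac{1}{1 + 153 \left(1 + 153 \cdot 82\right)}} = - \frac{31080}{\frac{1}{153} \frac{1}{1 + 12546} \frac{1}{1 + 153 \left(1 + 12546\right)}} = - \frac{31080}{\frac{1}{153} \cdot \frac{1}{12547} \frac{1}{1 + 153 \cdot 12547}} = - \frac{31080}{\frac{1}{153} \cdot \frac{1}{12547} \frac{1}{1 + 1919691}} = - \frac{31080}{\frac{1}{153} \cdot \frac{1}{12547} \cdot \frac{1}{1919692}} = - 31080 \frac{1}{\frac{1}{3685215455172}} = \left(-31080\right) 3685215455172 = -114536496346745760$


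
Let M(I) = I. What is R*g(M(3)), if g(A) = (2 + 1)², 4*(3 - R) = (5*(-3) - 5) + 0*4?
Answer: 72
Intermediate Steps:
R = 8 (R = 3 - ((5*(-3) - 5) + 0*4)/4 = 3 - ((-15 - 5) + 0)/4 = 3 - (-20 + 0)/4 = 3 - ¼*(-20) = 3 + 5 = 8)
g(A) = 9 (g(A) = 3² = 9)
R*g(M(3)) = 8*9 = 72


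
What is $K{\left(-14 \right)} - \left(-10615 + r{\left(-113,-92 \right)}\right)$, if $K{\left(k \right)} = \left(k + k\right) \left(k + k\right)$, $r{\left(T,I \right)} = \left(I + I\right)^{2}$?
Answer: $-22457$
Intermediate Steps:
$r{\left(T,I \right)} = 4 I^{2}$ ($r{\left(T,I \right)} = \left(2 I\right)^{2} = 4 I^{2}$)
$K{\left(k \right)} = 4 k^{2}$ ($K{\left(k \right)} = 2 k 2 k = 4 k^{2}$)
$K{\left(-14 \right)} - \left(-10615 + r{\left(-113,-92 \right)}\right) = 4 \left(-14\right)^{2} - \left(-10615 + 4 \left(-92\right)^{2}\right) = 4 \cdot 196 - \left(-10615 + 4 \cdot 8464\right) = 784 - \left(-10615 + 33856\right) = 784 - 23241 = -22457$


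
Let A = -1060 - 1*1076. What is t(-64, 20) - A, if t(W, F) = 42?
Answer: 2178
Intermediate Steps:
A = -2136 (A = -1060 - 1076 = -2136)
t(-64, 20) - A = 42 - 1*(-2136) = 42 + 2136 = 2178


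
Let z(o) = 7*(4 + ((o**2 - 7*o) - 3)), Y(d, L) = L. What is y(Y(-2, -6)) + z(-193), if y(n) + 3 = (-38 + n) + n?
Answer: 270154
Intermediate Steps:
y(n) = -41 + 2*n (y(n) = -3 + ((-38 + n) + n) = -3 + (-38 + 2*n) = -41 + 2*n)
z(o) = 7 - 49*o + 7*o**2 (z(o) = 7*(4 + (-3 + o**2 - 7*o)) = 7*(1 + o**2 - 7*o) = 7 - 49*o + 7*o**2)
y(Y(-2, -6)) + z(-193) = (-41 + 2*(-6)) + (7 - 49*(-193) + 7*(-193)**2) = (-41 - 12) + (7 + 9457 + 7*37249) = -53 + (7 + 9457 + 260743) = -53 + 270207 = 270154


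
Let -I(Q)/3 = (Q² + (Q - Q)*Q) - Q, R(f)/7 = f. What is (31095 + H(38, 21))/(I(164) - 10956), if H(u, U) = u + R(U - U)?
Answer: -31133/91152 ≈ -0.34155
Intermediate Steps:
R(f) = 7*f
H(u, U) = u (H(u, U) = u + 7*(U - U) = u + 7*0 = u + 0 = u)
I(Q) = -3*Q² + 3*Q (I(Q) = -3*((Q² + (Q - Q)*Q) - Q) = -3*((Q² + 0*Q) - Q) = -3*((Q² + 0) - Q) = -3*(Q² - Q) = -3*Q² + 3*Q)
(31095 + H(38, 21))/(I(164) - 10956) = (31095 + 38)/(3*164*(1 - 1*164) - 10956) = 31133/(3*164*(1 - 164) - 10956) = 31133/(3*164*(-163) - 10956) = 31133/(-80196 - 10956) = 31133/(-91152) = 31133*(-1/91152) = -31133/91152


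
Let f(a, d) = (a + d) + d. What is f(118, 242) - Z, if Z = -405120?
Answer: 405722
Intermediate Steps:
f(a, d) = a + 2*d
f(118, 242) - Z = (118 + 2*242) - 1*(-405120) = (118 + 484) + 405120 = 602 + 405120 = 405722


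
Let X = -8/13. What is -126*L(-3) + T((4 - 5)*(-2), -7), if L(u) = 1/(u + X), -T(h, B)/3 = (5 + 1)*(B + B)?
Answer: 13482/47 ≈ 286.85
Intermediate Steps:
X = -8/13 (X = -8*1/13 = -8/13 ≈ -0.61539)
T(h, B) = -36*B (T(h, B) = -3*(5 + 1)*(B + B) = -18*2*B = -36*B)
L(u) = 1/(-8/13 + u) (L(u) = 1/(u - 8/13) = 1/(-8/13 + u))
-126*L(-3) + T((4 - 5)*(-2), -7) = -1638/(-8 + 13*(-3)) - 36*(-7) = -1638/(-8 - 39) + 252 = -1638/(-47) + 252 = -1638*(-1)/47 + 252 = -126*(-13/47) + 252 = 1638/47 + 252 = 13482/47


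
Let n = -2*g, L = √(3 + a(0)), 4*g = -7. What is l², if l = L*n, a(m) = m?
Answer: 147/4 ≈ 36.750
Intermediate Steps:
g = -7/4 (g = (¼)*(-7) = -7/4 ≈ -1.7500)
L = √3 (L = √(3 + 0) = √3 ≈ 1.7320)
n = 7/2 (n = -2*(-7/4) = 7/2 ≈ 3.5000)
l = 7*√3/2 (l = √3*(7/2) = 7*√3/2 ≈ 6.0622)
l² = (7*√3/2)² = 147/4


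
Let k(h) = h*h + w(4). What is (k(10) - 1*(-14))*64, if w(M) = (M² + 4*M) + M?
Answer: 9600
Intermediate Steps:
w(M) = M² + 5*M
k(h) = 36 + h² (k(h) = h*h + 4*(5 + 4) = h² + 4*9 = h² + 36 = 36 + h²)
(k(10) - 1*(-14))*64 = ((36 + 10²) - 1*(-14))*64 = ((36 + 100) + 14)*64 = (136 + 14)*64 = 150*64 = 9600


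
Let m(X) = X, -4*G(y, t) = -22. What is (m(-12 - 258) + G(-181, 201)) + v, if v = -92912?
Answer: -186353/2 ≈ -93177.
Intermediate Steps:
G(y, t) = 11/2 (G(y, t) = -¼*(-22) = 11/2)
(m(-12 - 258) + G(-181, 201)) + v = ((-12 - 258) + 11/2) - 92912 = (-270 + 11/2) - 92912 = -529/2 - 92912 = -186353/2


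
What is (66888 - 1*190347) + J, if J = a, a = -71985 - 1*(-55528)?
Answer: -139916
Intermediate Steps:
a = -16457 (a = -71985 + 55528 = -16457)
J = -16457
(66888 - 1*190347) + J = (66888 - 1*190347) - 16457 = (66888 - 190347) - 16457 = -123459 - 16457 = -139916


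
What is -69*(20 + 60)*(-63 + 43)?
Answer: 110400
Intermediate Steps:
-69*(20 + 60)*(-63 + 43) = -5520*(-20) = -69*(-1600) = 110400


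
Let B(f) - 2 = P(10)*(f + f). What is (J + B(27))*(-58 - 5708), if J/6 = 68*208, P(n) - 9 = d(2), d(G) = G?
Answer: -492762360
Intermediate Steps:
P(n) = 11 (P(n) = 9 + 2 = 11)
B(f) = 2 + 22*f (B(f) = 2 + 11*(f + f) = 2 + 11*(2*f) = 2 + 22*f)
J = 84864 (J = 6*(68*208) = 6*14144 = 84864)
(J + B(27))*(-58 - 5708) = (84864 + (2 + 22*27))*(-58 - 5708) = (84864 + (2 + 594))*(-5766) = (84864 + 596)*(-5766) = 85460*(-5766) = -492762360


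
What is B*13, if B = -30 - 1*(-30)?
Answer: 0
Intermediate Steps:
B = 0 (B = -30 + 30 = 0)
B*13 = 0*13 = 0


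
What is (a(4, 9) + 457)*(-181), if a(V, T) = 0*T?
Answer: -82717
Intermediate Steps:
a(V, T) = 0
(a(4, 9) + 457)*(-181) = (0 + 457)*(-181) = 457*(-181) = -82717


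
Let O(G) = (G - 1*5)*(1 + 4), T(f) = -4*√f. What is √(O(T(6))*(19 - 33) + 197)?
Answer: √(547 + 280*√6) ≈ 35.112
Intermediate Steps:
O(G) = -25 + 5*G (O(G) = (G - 5)*5 = (-5 + G)*5 = -25 + 5*G)
√(O(T(6))*(19 - 33) + 197) = √((-25 + 5*(-4*√6))*(19 - 33) + 197) = √((-25 - 20*√6)*(-14) + 197) = √((350 + 280*√6) + 197) = √(547 + 280*√6)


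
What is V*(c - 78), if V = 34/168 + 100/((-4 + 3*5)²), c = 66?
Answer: -10457/847 ≈ -12.346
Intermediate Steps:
V = 10457/10164 (V = 34*(1/168) + 100/((-4 + 15)²) = 17/84 + 100/(11²) = 17/84 + 100/121 = 10457/10164 ≈ 1.0288)
V*(c - 78) = 10457*(66 - 78)/10164 = (10457/10164)*(-12) = -10457/847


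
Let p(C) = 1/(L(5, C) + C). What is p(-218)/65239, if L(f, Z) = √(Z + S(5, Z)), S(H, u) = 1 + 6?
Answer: -218/3114183665 - I*√211/3114183665 ≈ -7.0002e-8 - 4.6644e-9*I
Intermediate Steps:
S(H, u) = 7
L(f, Z) = √(7 + Z) (L(f, Z) = √(Z + 7) = √(7 + Z))
p(C) = 1/(C + √(7 + C)) (p(C) = 1/(√(7 + C) + C) = 1/(C + √(7 + C)))
p(-218)/65239 = 1/(-218 + √(7 - 218)*65239) = (1/65239)/(-218 + √(-211)) = (1/65239)/(-218 + I*√211) = 1/(65239*(-218 + I*√211))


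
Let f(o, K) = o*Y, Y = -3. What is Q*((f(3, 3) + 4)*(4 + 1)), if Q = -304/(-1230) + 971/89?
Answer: -3053465/10947 ≈ -278.93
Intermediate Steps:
Q = 610693/54735 (Q = -304*(-1/1230) + 971*(1/89) = 152/615 + 971/89 = 610693/54735 ≈ 11.157)
f(o, K) = -3*o (f(o, K) = o*(-3) = -3*o)
Q*((f(3, 3) + 4)*(4 + 1)) = 610693*((-3*3 + 4)*(4 + 1))/54735 = 610693*((-9 + 4)*5)/54735 = 610693*(-5*5)/54735 = (610693/54735)*(-25) = -3053465/10947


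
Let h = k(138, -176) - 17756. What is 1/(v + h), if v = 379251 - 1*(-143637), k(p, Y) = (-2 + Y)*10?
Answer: 1/503352 ≈ 1.9867e-6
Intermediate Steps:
k(p, Y) = -20 + 10*Y
h = -19536 (h = (-20 + 10*(-176)) - 17756 = (-20 - 1760) - 17756 = -1780 - 17756 = -19536)
v = 522888 (v = 379251 + 143637 = 522888)
1/(v + h) = 1/(522888 - 19536) = 1/503352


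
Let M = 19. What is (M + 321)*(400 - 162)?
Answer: 80920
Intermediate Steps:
(M + 321)*(400 - 162) = (19 + 321)*(400 - 162) = 340*238 = 80920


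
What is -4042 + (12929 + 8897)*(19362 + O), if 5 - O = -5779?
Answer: 548832554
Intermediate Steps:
O = 5784 (O = 5 - 1*(-5779) = 5 + 5779 = 5784)
-4042 + (12929 + 8897)*(19362 + O) = -4042 + (12929 + 8897)*(19362 + 5784) = -4042 + 21826*25146 = -4042 + 548836596 = 548832554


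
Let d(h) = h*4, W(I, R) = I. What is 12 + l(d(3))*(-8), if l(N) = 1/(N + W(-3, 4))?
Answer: 100/9 ≈ 11.111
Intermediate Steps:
d(h) = 4*h
l(N) = 1/(-3 + N) (l(N) = 1/(N - 3) = 1/(-3 + N))
12 + l(d(3))*(-8) = 12 - 8/(-3 + 4*3) = 12 - 8/(-3 + 12) = 12 - 8/9 = 100/9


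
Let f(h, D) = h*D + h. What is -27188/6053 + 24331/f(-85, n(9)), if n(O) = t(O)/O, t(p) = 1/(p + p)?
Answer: -24235327706/83864315 ≈ -288.98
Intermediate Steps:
t(p) = 1/(2*p)
n(O) = 1/(2*O²) (n(O) = (1/(2*O))/O = 1/(2*O²))
f(h, D) = h + D*h (f(h, D) = D*h + h = h + D*h)
-27188/6053 + 24331/f(-85, n(9)) = -27188/6053 + 24331/((-85*(1 + (½)/9²))) = -27188*1/6053 + 24331/((-85*(1 + (½)*(1/81)))) = -27188/6053 + 24331/((-85*(1 + 1/162))) = -27188/6053 + 24331/((-85*163/162)) = -27188/6053 + 24331/(-13855/162) = -27188/6053 + 24331*(-162/13855) = -27188/6053 - 3941622/13855 = -24235327706/83864315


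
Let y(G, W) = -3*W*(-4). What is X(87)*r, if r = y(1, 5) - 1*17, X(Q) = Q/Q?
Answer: 43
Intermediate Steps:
y(G, W) = 12*W
X(Q) = 1
r = 43 (r = 12*5 - 1*17 = 60 - 17 = 43)
X(87)*r = 1*43 = 43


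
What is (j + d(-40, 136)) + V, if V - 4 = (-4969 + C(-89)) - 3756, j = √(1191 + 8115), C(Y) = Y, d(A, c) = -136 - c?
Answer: -9082 + 3*√1034 ≈ -8985.5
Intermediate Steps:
j = 3*√1034 (j = √9306 = 3*√1034 ≈ 96.468)
V = -8810 (V = 4 + ((-4969 - 89) - 3756) = 4 + (-5058 - 3756) = 4 - 8814 = -8810)
(j + d(-40, 136)) + V = (3*√1034 + (-136 - 1*136)) - 8810 = (3*√1034 + (-136 - 136)) - 8810 = (3*√1034 - 272) - 8810 = (-272 + 3*√1034) - 8810 = -9082 + 3*√1034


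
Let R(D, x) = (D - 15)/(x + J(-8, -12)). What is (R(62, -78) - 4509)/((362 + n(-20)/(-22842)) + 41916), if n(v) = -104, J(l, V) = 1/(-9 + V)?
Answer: -42207664599/395701385255 ≈ -0.10667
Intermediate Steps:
R(D, x) = (-15 + D)/(-1/21 + x) (R(D, x) = (D - 15)/(x + 1/(-9 - 12)) = (-15 + D)/(x + 1/(-21)) = (-15 + D)/(x - 1/21) = (-15 + D)/(-1/21 + x))
(R(62, -78) - 4509)/((362 + n(-20)/(-22842)) + 41916) = (21*(-15 + 62)/(-1 + 21*(-78)) - 4509)/((362 - 104/(-22842)) + 41916) = (21*47/(-1 - 1638) - 4509)/((362 - 104*(-1/22842)) + 41916) = (21*47/(-1639) - 4509)/((362 + 52/11421) + 41916) = (21*(-1/1639)*47 - 4509)/(4134454/11421 + 41916) = (-987/1639 - 4509)/(482857090/11421) = -7391238/1639*11421/482857090 = -42207664599/395701385255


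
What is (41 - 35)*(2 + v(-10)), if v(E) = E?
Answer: -48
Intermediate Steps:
(41 - 35)*(2 + v(-10)) = (41 - 35)*(2 - 10) = 6*(-8) = -48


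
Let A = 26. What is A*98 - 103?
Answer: 2445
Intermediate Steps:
A*98 - 103 = 26*98 - 103 = 2548 - 103 = 2445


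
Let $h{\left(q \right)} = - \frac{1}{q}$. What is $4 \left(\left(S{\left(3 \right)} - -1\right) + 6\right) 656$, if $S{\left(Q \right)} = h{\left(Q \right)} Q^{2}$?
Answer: $10496$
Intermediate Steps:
$S{\left(Q \right)} = - Q$ ($S{\left(Q \right)} = - \frac{1}{Q} Q^{2} = - Q$)
$4 \left(\left(S{\left(3 \right)} - -1\right) + 6\right) 656 = 4 \left(\left(\left(-1\right) 3 - -1\right) + 6\right) 656 = 4 \left(\left(-3 + 1\right) + 6\right) 656 = 4 \left(-2 + 6\right) 656 = 4 \cdot 4 \cdot 656 = 16 \cdot 656 = 10496$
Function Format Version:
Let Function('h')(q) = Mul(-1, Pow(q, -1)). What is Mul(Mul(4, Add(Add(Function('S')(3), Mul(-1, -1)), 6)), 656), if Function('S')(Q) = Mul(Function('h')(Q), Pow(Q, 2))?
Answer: 10496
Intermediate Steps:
Function('S')(Q) = Mul(-1, Q) (Function('S')(Q) = Mul(Mul(-1, Pow(Q, -1)), Pow(Q, 2)) = Mul(-1, Q))
Mul(Mul(4, Add(Add(Function('S')(3), Mul(-1, -1)), 6)), 656) = Mul(Mul(4, Add(Add(Mul(-1, 3), Mul(-1, -1)), 6)), 656) = Mul(Mul(4, Add(Add(-3, 1), 6)), 656) = Mul(Mul(4, Add(-2, 6)), 656) = Mul(Mul(4, 4), 656) = Mul(16, 656) = 10496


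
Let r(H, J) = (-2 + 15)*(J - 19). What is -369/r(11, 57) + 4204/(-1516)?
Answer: -659045/187226 ≈ -3.5201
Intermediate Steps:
r(H, J) = -247 + 13*J (r(H, J) = 13*(-19 + J) = -247 + 13*J)
-369/r(11, 57) + 4204/(-1516) = -369/(-247 + 13*57) + 4204/(-1516) = -369/(-247 + 741) + 4204*(-1/1516) = -369/494 - 1051/379 = -659045/187226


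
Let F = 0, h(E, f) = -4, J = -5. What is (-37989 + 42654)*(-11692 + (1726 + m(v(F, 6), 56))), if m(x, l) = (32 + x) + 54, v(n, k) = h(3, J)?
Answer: -46108860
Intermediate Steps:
v(n, k) = -4
m(x, l) = 86 + x
(-37989 + 42654)*(-11692 + (1726 + m(v(F, 6), 56))) = (-37989 + 42654)*(-11692 + (1726 + (86 - 4))) = 4665*(-11692 + (1726 + 82)) = 4665*(-11692 + 1808) = 4665*(-9884) = -46108860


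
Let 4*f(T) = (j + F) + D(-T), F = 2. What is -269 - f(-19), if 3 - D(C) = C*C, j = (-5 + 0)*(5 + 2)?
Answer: -685/4 ≈ -171.25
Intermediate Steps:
j = -35 (j = -5*7 = -35)
D(C) = 3 - C² (D(C) = 3 - C*C = 3 - C²)
f(T) = -15/2 - T²/4 (f(T) = ((-35 + 2) + (3 - (-T)²))/4 = (-33 + (3 - T²))/4 = (-30 - T²)/4 = -15/2 - T²/4)
-269 - f(-19) = -269 - (-15/2 - ¼*(-19)²) = -269 - (-15/2 - ¼*361) = -269 - (-15/2 - 361/4) = -269 - 1*(-391/4) = -269 + 391/4 = -685/4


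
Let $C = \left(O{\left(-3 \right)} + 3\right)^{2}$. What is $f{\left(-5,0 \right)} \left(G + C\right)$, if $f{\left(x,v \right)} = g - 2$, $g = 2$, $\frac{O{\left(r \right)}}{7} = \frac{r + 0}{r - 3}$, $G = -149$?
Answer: $0$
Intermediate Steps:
$O{\left(r \right)} = \frac{7 r}{-3 + r}$ ($O{\left(r \right)} = 7 \frac{r + 0}{r - 3} = 7 \frac{r}{-3 + r} = \frac{7 r}{-3 + r}$)
$C = \frac{169}{4}$ ($C = \left(7 \left(-3\right) \frac{1}{-3 - 3} + 3\right)^{2} = \left(7 \left(-3\right) \frac{1}{-6} + 3\right)^{2} = \left(7 \left(-3\right) \left(- \frac{1}{6}\right) + 3\right)^{2} = \left(\frac{7}{2} + 3\right)^{2} = \left(\frac{13}{2}\right)^{2} = \frac{169}{4} \approx 42.25$)
$f{\left(x,v \right)} = 0$ ($f{\left(x,v \right)} = 2 - 2 = 0$)
$f{\left(-5,0 \right)} \left(G + C\right) = 0 \left(-149 + \frac{169}{4}\right) = 0 \left(- \frac{427}{4}\right) = 0$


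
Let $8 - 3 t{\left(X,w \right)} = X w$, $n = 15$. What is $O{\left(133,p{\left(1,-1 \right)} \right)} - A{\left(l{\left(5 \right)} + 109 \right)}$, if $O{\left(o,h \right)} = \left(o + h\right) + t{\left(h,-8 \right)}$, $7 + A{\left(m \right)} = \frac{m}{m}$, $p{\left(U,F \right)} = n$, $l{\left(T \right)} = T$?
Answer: $\frac{590}{3} \approx 196.67$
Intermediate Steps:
$p{\left(U,F \right)} = 15$
$t{\left(X,w \right)} = \frac{8}{3} - \frac{X w}{3}$
$A{\left(m \right)} = -6$ ($A{\left(m \right)} = -7 + \frac{m}{m} = -7 + 1 = -6$)
$O{\left(o,h \right)} = \frac{8}{3} + o + \frac{11 h}{3}$ ($O{\left(o,h \right)} = \left(o + h\right) - \left(- \frac{8}{3} + \frac{1}{3} h \left(-8\right)\right) = \left(h + o\right) + \left(\frac{8}{3} + \frac{8 h}{3}\right) = \frac{8}{3} + o + \frac{11 h}{3}$)
$O{\left(133,p{\left(1,-1 \right)} \right)} - A{\left(l{\left(5 \right)} + 109 \right)} = \left(\frac{8}{3} + 133 + \frac{11}{3} \cdot 15\right) - -6 = \left(\frac{8}{3} + 133 + 55\right) + 6 = \frac{572}{3} + 6 = \frac{590}{3}$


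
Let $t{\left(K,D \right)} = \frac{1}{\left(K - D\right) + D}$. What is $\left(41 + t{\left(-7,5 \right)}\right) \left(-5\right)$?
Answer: $- \frac{1430}{7} \approx -204.29$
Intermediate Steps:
$t{\left(K,D \right)} = \frac{1}{K}$
$\left(41 + t{\left(-7,5 \right)}\right) \left(-5\right) = \left(41 + \frac{1}{-7}\right) \left(-5\right) = \left(41 - \frac{1}{7}\right) \left(-5\right) = \frac{286}{7} \left(-5\right) = - \frac{1430}{7}$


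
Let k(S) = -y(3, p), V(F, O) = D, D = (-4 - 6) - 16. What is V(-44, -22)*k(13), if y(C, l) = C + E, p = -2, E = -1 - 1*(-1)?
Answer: 78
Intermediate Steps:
E = 0 (E = -1 + 1 = 0)
y(C, l) = C (y(C, l) = C + 0 = C)
D = -26 (D = -10 - 16 = -26)
V(F, O) = -26
k(S) = -3 (k(S) = -1*3 = -3)
V(-44, -22)*k(13) = -26*(-3) = 78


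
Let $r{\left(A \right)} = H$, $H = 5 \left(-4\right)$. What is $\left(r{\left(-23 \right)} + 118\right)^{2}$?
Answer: $9604$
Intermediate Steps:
$H = -20$
$r{\left(A \right)} = -20$
$\left(r{\left(-23 \right)} + 118\right)^{2} = \left(-20 + 118\right)^{2} = 98^{2} = 9604$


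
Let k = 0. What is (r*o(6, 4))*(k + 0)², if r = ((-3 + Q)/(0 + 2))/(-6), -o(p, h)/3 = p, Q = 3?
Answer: 0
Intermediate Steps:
o(p, h) = -3*p
r = 0 (r = ((-3 + 3)/(0 + 2))/(-6) = (0/2)*(-⅙) = (0*(½))*(-⅙) = 0*(-⅙) = 0)
(r*o(6, 4))*(k + 0)² = (0*(-3*6))*(0 + 0)² = (0*(-18))*0² = 0*0 = 0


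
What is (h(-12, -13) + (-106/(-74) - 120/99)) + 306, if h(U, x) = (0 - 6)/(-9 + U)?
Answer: 2619707/8547 ≈ 306.51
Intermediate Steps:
h(U, x) = -6/(-9 + U)
(h(-12, -13) + (-106/(-74) - 120/99)) + 306 = (-6/(-9 - 12) + (-106/(-74) - 120/99)) + 306 = (-6/(-21) + (-106*(-1/74) - 120*1/99)) + 306 = (-6*(-1/21) + (53/37 - 40/33)) + 306 = (2/7 + 269/1221) + 306 = 4325/8547 + 306 = 2619707/8547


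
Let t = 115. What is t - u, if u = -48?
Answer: 163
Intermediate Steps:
t - u = 115 - 1*(-48) = 115 + 48 = 163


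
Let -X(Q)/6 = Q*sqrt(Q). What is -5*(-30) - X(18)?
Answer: 150 + 324*sqrt(2) ≈ 608.21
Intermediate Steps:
X(Q) = -6*Q**(3/2) (X(Q) = -6*Q*sqrt(Q) = -6*Q**(3/2))
-5*(-30) - X(18) = -5*(-30) - (-6)*18**(3/2) = 150 - (-6)*54*sqrt(2) = 150 - (-324)*sqrt(2) = 150 + 324*sqrt(2)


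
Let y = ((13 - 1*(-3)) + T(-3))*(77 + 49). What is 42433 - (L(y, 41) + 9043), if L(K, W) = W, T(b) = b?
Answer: 33349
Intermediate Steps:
y = 1638 (y = ((13 - 1*(-3)) - 3)*(77 + 49) = ((13 + 3) - 3)*126 = (16 - 3)*126 = 13*126 = 1638)
42433 - (L(y, 41) + 9043) = 42433 - (41 + 9043) = 42433 - 1*9084 = 42433 - 9084 = 33349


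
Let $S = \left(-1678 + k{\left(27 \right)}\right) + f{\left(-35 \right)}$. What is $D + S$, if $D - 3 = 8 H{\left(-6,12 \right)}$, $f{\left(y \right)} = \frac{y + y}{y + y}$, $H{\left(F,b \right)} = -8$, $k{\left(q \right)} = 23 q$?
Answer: $-1117$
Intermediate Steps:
$f{\left(y \right)} = 1$ ($f{\left(y \right)} = \frac{2 y}{2 y} = 2 y \frac{1}{2 y} = 1$)
$S = -1056$ ($S = \left(-1678 + 23 \cdot 27\right) + 1 = \left(-1678 + 621\right) + 1 = -1057 + 1 = -1056$)
$D = -61$ ($D = 3 + 8 \left(-8\right) = 3 - 64 = -61$)
$D + S = -61 - 1056 = -1117$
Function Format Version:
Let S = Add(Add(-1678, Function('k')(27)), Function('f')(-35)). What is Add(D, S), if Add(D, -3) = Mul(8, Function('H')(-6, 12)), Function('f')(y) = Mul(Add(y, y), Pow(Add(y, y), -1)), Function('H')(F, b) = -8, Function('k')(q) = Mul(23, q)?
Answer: -1117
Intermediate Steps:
Function('f')(y) = 1 (Function('f')(y) = Mul(Mul(2, y), Pow(Mul(2, y), -1)) = Mul(Mul(2, y), Mul(Rational(1, 2), Pow(y, -1))) = 1)
S = -1056 (S = Add(Add(-1678, Mul(23, 27)), 1) = Add(Add(-1678, 621), 1) = Add(-1057, 1) = -1056)
D = -61 (D = Add(3, Mul(8, -8)) = Add(3, -64) = -61)
Add(D, S) = Add(-61, -1056) = -1117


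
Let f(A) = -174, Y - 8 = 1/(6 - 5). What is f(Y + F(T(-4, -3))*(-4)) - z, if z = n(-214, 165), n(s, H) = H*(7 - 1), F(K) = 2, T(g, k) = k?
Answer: -1164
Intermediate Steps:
Y = 9 (Y = 8 + 1/(6 - 5) = 8 + 1/1 = 8 + 1 = 9)
n(s, H) = 6*H (n(s, H) = H*6 = 6*H)
z = 990 (z = 6*165 = 990)
f(Y + F(T(-4, -3))*(-4)) - z = -174 - 1*990 = -174 - 990 = -1164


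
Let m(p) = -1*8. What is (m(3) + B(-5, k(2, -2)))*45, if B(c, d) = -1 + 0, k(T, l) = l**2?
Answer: -405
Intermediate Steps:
m(p) = -8
B(c, d) = -1
(m(3) + B(-5, k(2, -2)))*45 = (-8 - 1)*45 = -9*45 = -405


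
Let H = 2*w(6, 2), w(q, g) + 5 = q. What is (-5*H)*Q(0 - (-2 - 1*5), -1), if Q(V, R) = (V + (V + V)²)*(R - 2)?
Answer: 6090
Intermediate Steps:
w(q, g) = -5 + q
H = 2 (H = 2*(-5 + 6) = 2*1 = 2)
Q(V, R) = (-2 + R)*(V + 4*V²) (Q(V, R) = (V + (2*V)²)*(-2 + R) = (V + 4*V²)*(-2 + R) = (-2 + R)*(V + 4*V²))
(-5*H)*Q(0 - (-2 - 1*5), -1) = (-5*2)*((0 - (-2 - 1*5))*(-2 - 1 - 8*(0 - (-2 - 1*5)) + 4*(-1)*(0 - (-2 - 1*5)))) = -10*(0 - (-2 - 5))*(-2 - 1 - 8*(0 - (-2 - 5)) + 4*(-1)*(0 - (-2 - 5))) = -10*(0 - 1*(-7))*(-2 - 1 - 8*(0 - 1*(-7)) + 4*(-1)*(0 - 1*(-7))) = -10*(0 + 7)*(-2 - 1 - 8*(0 + 7) + 4*(-1)*(0 + 7)) = -70*(-2 - 1 - 8*7 + 4*(-1)*7) = -70*(-2 - 1 - 56 - 28) = -70*(-87) = -10*(-609) = 6090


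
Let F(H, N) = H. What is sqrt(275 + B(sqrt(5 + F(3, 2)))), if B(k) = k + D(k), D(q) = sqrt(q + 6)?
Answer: sqrt(275 + 2*sqrt(2) + sqrt(2)*sqrt(3 + sqrt(2))) ≈ 16.757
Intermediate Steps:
D(q) = sqrt(6 + q)
B(k) = k + sqrt(6 + k)
sqrt(275 + B(sqrt(5 + F(3, 2)))) = sqrt(275 + (sqrt(5 + 3) + sqrt(6 + sqrt(5 + 3)))) = sqrt(275 + (sqrt(8) + sqrt(6 + sqrt(8)))) = sqrt(275 + (2*sqrt(2) + sqrt(6 + 2*sqrt(2)))) = sqrt(275 + (sqrt(6 + 2*sqrt(2)) + 2*sqrt(2))) = sqrt(275 + sqrt(6 + 2*sqrt(2)) + 2*sqrt(2))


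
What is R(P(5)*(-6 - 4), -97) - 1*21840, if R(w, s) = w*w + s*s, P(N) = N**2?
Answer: 50069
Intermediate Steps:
R(w, s) = s**2 + w**2 (R(w, s) = w**2 + s**2 = s**2 + w**2)
R(P(5)*(-6 - 4), -97) - 1*21840 = ((-97)**2 + (5**2*(-6 - 4))**2) - 1*21840 = (9409 + (25*(-10))**2) - 21840 = (9409 + (-250)**2) - 21840 = (9409 + 62500) - 21840 = 71909 - 21840 = 50069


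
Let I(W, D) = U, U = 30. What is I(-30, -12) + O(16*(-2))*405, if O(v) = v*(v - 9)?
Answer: 531390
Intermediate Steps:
I(W, D) = 30
O(v) = v*(-9 + v)
I(-30, -12) + O(16*(-2))*405 = 30 + ((16*(-2))*(-9 + 16*(-2)))*405 = 30 - 32*(-9 - 32)*405 = 30 - 32*(-41)*405 = 30 + 1312*405 = 30 + 531360 = 531390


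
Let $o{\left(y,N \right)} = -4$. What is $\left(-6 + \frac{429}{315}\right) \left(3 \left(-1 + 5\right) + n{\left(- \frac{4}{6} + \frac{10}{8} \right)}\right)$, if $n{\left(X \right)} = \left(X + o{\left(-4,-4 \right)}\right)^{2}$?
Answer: $- \frac{237169}{2160} \approx -109.8$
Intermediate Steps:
$n{\left(X \right)} = \left(-4 + X\right)^{2}$ ($n{\left(X \right)} = \left(X - 4\right)^{2} = \left(-4 + X\right)^{2}$)
$\left(-6 + \frac{429}{315}\right) \left(3 \left(-1 + 5\right) + n{\left(- \frac{4}{6} + \frac{10}{8} \right)}\right) = \left(-6 + \frac{429}{315}\right) \left(3 \left(-1 + 5\right) + \left(-4 + \left(- \frac{4}{6} + \frac{10}{8}\right)\right)^{2}\right) = \left(-6 + 429 \cdot \frac{1}{315}\right) \left(3 \cdot 4 + \left(-4 + \left(\left(-4\right) \frac{1}{6} + 10 \cdot \frac{1}{8}\right)\right)^{2}\right) = \left(-6 + \frac{143}{105}\right) \left(12 + \left(-4 + \left(- \frac{2}{3} + \frac{5}{4}\right)\right)^{2}\right) = - \frac{487 \left(12 + \left(-4 + \frac{7}{12}\right)^{2}\right)}{105} = - \frac{487 \left(12 + \left(- \frac{41}{12}\right)^{2}\right)}{105} = - \frac{487 \left(12 + \frac{1681}{144}\right)}{105} = \left(- \frac{487}{105}\right) \frac{3409}{144} = - \frac{237169}{2160}$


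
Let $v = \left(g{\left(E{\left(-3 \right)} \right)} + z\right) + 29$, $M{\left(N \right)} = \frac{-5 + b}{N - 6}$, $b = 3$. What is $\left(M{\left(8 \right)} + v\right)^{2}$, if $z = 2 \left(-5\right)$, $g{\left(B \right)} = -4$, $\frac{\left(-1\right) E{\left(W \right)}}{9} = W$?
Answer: $196$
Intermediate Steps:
$E{\left(W \right)} = - 9 W$
$M{\left(N \right)} = - \frac{2}{-6 + N}$ ($M{\left(N \right)} = \frac{-5 + 3}{N - 6} = - \frac{2}{-6 + N}$)
$z = -10$
$v = 15$ ($v = \left(-4 - 10\right) + 29 = -14 + 29 = 15$)
$\left(M{\left(8 \right)} + v\right)^{2} = \left(- \frac{2}{-6 + 8} + 15\right)^{2} = \left(- \frac{2}{2} + 15\right)^{2} = \left(\left(-2\right) \frac{1}{2} + 15\right)^{2} = \left(-1 + 15\right)^{2} = 14^{2} = 196$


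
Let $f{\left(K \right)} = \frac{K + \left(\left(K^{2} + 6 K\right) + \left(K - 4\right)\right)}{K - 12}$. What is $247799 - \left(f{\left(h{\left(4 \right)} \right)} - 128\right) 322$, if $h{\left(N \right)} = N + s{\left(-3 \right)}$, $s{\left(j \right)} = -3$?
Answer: $\frac{3180775}{11} \approx 2.8916 \cdot 10^{5}$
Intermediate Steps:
$h{\left(N \right)} = -3 + N$ ($h{\left(N \right)} = N - 3 = -3 + N$)
$f{\left(K \right)} = \frac{-4 + K^{2} + 8 K}{-12 + K}$ ($f{\left(K \right)} = \frac{K + \left(\left(K^{2} + 6 K\right) + \left(K - 4\right)\right)}{-12 + K} = \frac{K + \left(\left(K^{2} + 6 K\right) + \left(-4 + K\right)\right)}{-12 + K} = \frac{K + \left(-4 + K^{2} + 7 K\right)}{-12 + K} = \frac{-4 + K^{2} + 8 K}{-12 + K}$)
$247799 - \left(f{\left(h{\left(4 \right)} \right)} - 128\right) 322 = 247799 - \left(\frac{-4 + \left(-3 + 4\right)^{2} + 8 \left(-3 + 4\right)}{-12 + \left(-3 + 4\right)} - 128\right) 322 = 247799 - \left(\frac{-4 + 1^{2} + 8 \cdot 1}{-12 + 1} - 128\right) 322 = 247799 - \left(\frac{-4 + 1 + 8}{-11} - 128\right) 322 = 247799 - \left(\left(- \frac{1}{11}\right) 5 - 128\right) 322 = 247799 - \left(- \frac{5}{11} - 128\right) 322 = 247799 - \left(- \frac{1413}{11}\right) 322 = 247799 - - \frac{454986}{11} = 247799 + \frac{454986}{11} = \frac{3180775}{11}$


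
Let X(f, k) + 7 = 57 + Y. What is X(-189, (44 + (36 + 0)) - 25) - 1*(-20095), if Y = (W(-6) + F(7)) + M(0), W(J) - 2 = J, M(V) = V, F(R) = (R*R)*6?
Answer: 20435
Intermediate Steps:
F(R) = 6*R**2 (F(R) = R**2*6 = 6*R**2)
W(J) = 2 + J
Y = 290 (Y = ((2 - 6) + 6*7**2) + 0 = (-4 + 6*49) + 0 = (-4 + 294) + 0 = 290 + 0 = 290)
X(f, k) = 340 (X(f, k) = -7 + (57 + 290) = -7 + 347 = 340)
X(-189, (44 + (36 + 0)) - 25) - 1*(-20095) = 340 - 1*(-20095) = 340 + 20095 = 20435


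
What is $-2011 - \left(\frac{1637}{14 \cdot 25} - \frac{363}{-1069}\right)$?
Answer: $- \frac{754292653}{374150} \approx -2016.0$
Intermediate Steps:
$-2011 - \left(\frac{1637}{14 \cdot 25} - \frac{363}{-1069}\right) = -2011 - \left(\frac{1637}{350} - - \frac{363}{1069}\right) = -2011 - \left(1637 \cdot \frac{1}{350} + \frac{363}{1069}\right) = -2011 - \left(\frac{1637}{350} + \frac{363}{1069}\right) = -2011 - \frac{1877003}{374150} = - \frac{754292653}{374150}$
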